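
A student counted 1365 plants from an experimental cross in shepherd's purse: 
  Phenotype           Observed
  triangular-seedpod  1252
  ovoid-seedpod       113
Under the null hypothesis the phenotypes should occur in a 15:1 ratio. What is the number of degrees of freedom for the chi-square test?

A goodness-of-fit test with 2 phenotype classes has df = 2 − 1 = 1.

1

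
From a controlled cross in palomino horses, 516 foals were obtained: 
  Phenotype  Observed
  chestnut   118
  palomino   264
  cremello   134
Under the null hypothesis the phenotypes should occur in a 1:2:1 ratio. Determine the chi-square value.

Total ratio parts = 4. Expected numbers out of 516:
  chestnut: 516 × 1/4 = 129
  palomino: 516 × 2/4 = 258
  cremello: 516 × 1/4 = 129
χ² = Σ (O − E)² / E
  chestnut: (118 − 129)² / 129 = 0.9380
  palomino: (264 − 258)² / 258 = 0.1395
  cremello: (134 − 129)² / 129 = 0.1938
χ² = 0.9380 + 0.1395 + 0.1938 = 1.2713 ≈ 1.271

1.271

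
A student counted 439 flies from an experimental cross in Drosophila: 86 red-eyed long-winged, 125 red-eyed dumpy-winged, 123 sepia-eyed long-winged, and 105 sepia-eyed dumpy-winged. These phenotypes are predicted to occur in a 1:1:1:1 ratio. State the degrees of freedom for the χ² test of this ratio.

3

A goodness-of-fit test with 4 phenotype classes has df = 4 − 1 = 3.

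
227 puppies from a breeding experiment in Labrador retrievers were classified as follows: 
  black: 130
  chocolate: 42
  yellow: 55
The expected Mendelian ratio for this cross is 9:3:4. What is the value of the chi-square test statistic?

0.103

Expected counts for N = 227 under a 9:3:4 ratio (total parts = 16):
  black: 227 × 9/16 = 127.6875
  chocolate: 227 × 3/16 = 42.5625
  yellow: 227 × 4/16 = 56.75
χ² = Σ (O − E)² / E
  black: (130 − 127.6875)² / 127.6875 = 0.0419
  chocolate: (42 − 42.5625)² / 42.5625 = 0.0074
  yellow: (55 − 56.75)² / 56.75 = 0.0540
χ² = 0.0419 + 0.0074 + 0.0540 = 0.1033 ≈ 0.103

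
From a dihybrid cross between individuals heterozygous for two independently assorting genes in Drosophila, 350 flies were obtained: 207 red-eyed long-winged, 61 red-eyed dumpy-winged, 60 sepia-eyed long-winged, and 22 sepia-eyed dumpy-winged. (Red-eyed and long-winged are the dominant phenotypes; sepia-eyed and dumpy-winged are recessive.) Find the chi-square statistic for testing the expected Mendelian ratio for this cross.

1.330

A dihybrid F₂ with independent assortment and complete dominance at both loci gives a 9:3:3:1 phenotypic ratio.
Expected counts for N = 350 under a 9:3:3:1 ratio (total parts = 16):
  red-eyed long-winged: 350 × 9/16 = 196.875
  red-eyed dumpy-winged: 350 × 3/16 = 65.625
  sepia-eyed long-winged: 350 × 3/16 = 65.625
  sepia-eyed dumpy-winged: 350 × 1/16 = 21.875
χ² = Σ (O − E)² / E
  red-eyed long-winged: (207 − 196.875)² / 196.875 = 0.5207
  red-eyed dumpy-winged: (61 − 65.625)² / 65.625 = 0.3260
  sepia-eyed long-winged: (60 − 65.625)² / 65.625 = 0.4821
  sepia-eyed dumpy-winged: (22 − 21.875)² / 21.875 = 0.0007
χ² = 0.5207 + 0.3260 + 0.4821 + 0.0007 = 1.3295 ≈ 1.330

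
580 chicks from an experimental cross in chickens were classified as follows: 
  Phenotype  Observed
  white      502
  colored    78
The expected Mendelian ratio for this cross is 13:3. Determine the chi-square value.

10.701

Total ratio parts = 16. Expected numbers out of 580:
  white: 580 × 13/16 = 471.25
  colored: 580 × 3/16 = 108.75
χ² = Σ (O − E)² / E
  white: (502 − 471.25)² / 471.25 = 2.0065
  colored: (78 − 108.75)² / 108.75 = 8.6948
χ² = 2.0065 + 8.6948 = 10.7013 ≈ 10.701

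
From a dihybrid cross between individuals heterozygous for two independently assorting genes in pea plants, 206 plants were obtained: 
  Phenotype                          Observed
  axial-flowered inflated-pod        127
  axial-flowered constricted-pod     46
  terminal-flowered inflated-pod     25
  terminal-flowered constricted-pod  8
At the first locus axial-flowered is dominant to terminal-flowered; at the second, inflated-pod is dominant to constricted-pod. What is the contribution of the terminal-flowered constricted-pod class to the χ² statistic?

1.846

A dihybrid F₂ with independent assortment and complete dominance at both loci gives a 9:3:3:1 phenotypic ratio.
Total ratio parts = 16. Expected numbers out of 206:
  axial-flowered inflated-pod: 206 × 9/16 = 115.875
  axial-flowered constricted-pod: 206 × 3/16 = 38.625
  terminal-flowered inflated-pod: 206 × 3/16 = 38.625
  terminal-flowered constricted-pod: 206 × 1/16 = 12.875
Contribution of terminal-flowered constricted-pod: (8 − 12.875)² / 12.875 = 1.8459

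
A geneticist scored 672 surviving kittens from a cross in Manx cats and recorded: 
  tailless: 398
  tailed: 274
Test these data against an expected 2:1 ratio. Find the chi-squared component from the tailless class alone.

5.580

Total ratio parts = 3. Expected numbers out of 672:
  tailless: 672 × 2/3 = 448
  tailed: 672 × 1/3 = 224
Contribution of tailless: (398 − 448)² / 448 = 5.5804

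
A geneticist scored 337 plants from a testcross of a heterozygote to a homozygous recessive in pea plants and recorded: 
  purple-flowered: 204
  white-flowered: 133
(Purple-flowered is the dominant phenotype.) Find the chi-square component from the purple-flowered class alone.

7.479

A testcross of a heterozygote (Aa × aa) gives a 1:1 phenotypic ratio.
The 1:1 ratio has 2 parts, so with N = 337 the expected counts are:
  purple-flowered: 337 × 1/2 = 168.5
  white-flowered: 337 × 1/2 = 168.5
Contribution of purple-flowered: (204 − 168.5)² / 168.5 = 7.4792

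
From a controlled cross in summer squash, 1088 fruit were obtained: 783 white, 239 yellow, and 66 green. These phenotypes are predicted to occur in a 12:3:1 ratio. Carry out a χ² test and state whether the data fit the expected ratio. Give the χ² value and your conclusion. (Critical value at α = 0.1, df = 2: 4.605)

7.398; not consistent

Total ratio parts = 16. Expected numbers out of 1088:
  white: 1088 × 12/16 = 816
  yellow: 1088 × 3/16 = 204
  green: 1088 × 1/16 = 68
χ² = Σ (O − E)² / E
  white: (783 − 816)² / 816 = 1.3346
  yellow: (239 − 204)² / 204 = 6.0049
  green: (66 − 68)² / 68 = 0.0588
χ² = 1.3346 + 6.0049 + 0.0588 = 7.3983 ≈ 7.398
Degrees of freedom = 3 − 1 = 2; critical value at α = 0.1 is 4.605.
Since 7.398 > 4.605, we reject the null hypothesis — the data do not fit the 12:3:1 ratio.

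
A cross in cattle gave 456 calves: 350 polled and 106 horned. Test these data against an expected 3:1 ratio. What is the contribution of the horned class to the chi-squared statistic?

Under the 3:1 hypothesis (Σ ratio = 4, N = 456):
  polled: 456 × 3/4 = 342
  horned: 456 × 1/4 = 114
Contribution of horned: (106 − 114)² / 114 = 0.5614

0.561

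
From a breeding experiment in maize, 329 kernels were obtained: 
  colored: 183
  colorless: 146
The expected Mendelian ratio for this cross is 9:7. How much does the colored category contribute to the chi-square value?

Total ratio parts = 16. Expected numbers out of 329:
  colored: 329 × 9/16 = 185.0625
  colorless: 329 × 7/16 = 143.9375
Contribution of colored: (183 − 185.0625)² / 185.0625 = 0.0230

0.023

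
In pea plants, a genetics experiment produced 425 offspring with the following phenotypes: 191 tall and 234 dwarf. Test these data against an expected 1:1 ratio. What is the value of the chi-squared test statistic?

4.351

The 1:1 ratio has 2 parts, so with N = 425 the expected counts are:
  tall: 425 × 1/2 = 212.5
  dwarf: 425 × 1/2 = 212.5
χ² = Σ (O − E)² / E
  tall: (191 − 212.5)² / 212.5 = 2.1753
  dwarf: (234 − 212.5)² / 212.5 = 2.1753
χ² = 2.1753 + 2.1753 = 4.3506 ≈ 4.351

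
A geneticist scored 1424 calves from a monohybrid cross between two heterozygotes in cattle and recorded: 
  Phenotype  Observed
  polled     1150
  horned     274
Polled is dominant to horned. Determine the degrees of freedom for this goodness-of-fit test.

For a monohybrid cross between heterozygotes with complete dominance, the expected phenotypic ratio is 3:1.
A goodness-of-fit test with 2 phenotype classes has df = 2 − 1 = 1.

1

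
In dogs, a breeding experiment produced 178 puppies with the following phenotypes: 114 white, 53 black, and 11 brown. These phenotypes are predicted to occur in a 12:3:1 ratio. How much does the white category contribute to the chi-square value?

Under the 12:3:1 hypothesis (Σ ratio = 16, N = 178):
  white: 178 × 12/16 = 133.5
  black: 178 × 3/16 = 33.375
  brown: 178 × 1/16 = 11.125
Contribution of white: (114 − 133.5)² / 133.5 = 2.8483

2.848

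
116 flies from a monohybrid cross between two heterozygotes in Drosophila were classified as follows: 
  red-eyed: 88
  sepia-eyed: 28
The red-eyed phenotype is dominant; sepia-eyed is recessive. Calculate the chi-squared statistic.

0.046

For a monohybrid cross between heterozygotes with complete dominance, the expected phenotypic ratio is 3:1.
Under the 3:1 hypothesis (Σ ratio = 4, N = 116):
  red-eyed: 116 × 3/4 = 87
  sepia-eyed: 116 × 1/4 = 29
χ² = Σ (O − E)² / E
  red-eyed: (88 − 87)² / 87 = 0.0115
  sepia-eyed: (28 − 29)² / 29 = 0.0345
χ² = 0.0115 + 0.0345 = 0.046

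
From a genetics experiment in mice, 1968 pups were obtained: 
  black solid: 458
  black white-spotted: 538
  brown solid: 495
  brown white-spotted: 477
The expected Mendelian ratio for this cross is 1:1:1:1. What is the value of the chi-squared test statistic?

Under the 1:1:1:1 hypothesis (Σ ratio = 4, N = 1968):
  black solid: 1968 × 1/4 = 492
  black white-spotted: 1968 × 1/4 = 492
  brown solid: 1968 × 1/4 = 492
  brown white-spotted: 1968 × 1/4 = 492
χ² = Σ (O − E)² / E
  black solid: (458 − 492)² / 492 = 2.3496
  black white-spotted: (538 − 492)² / 492 = 4.3008
  brown solid: (495 − 492)² / 492 = 0.0183
  brown white-spotted: (477 − 492)² / 492 = 0.4573
χ² = 2.3496 + 4.3008 + 0.0183 + 0.4573 = 7.126

7.126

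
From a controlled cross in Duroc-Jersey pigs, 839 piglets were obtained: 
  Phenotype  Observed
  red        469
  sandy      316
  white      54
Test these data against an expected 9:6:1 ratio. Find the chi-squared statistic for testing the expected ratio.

0.071

The 9:6:1 ratio has 16 parts, so with N = 839 the expected counts are:
  red: 839 × 9/16 = 471.9375
  sandy: 839 × 6/16 = 314.625
  white: 839 × 1/16 = 52.4375
χ² = Σ (O − E)² / E
  red: (469 − 471.9375)² / 471.9375 = 0.0183
  sandy: (316 − 314.625)² / 314.625 = 0.0060
  white: (54 − 52.4375)² / 52.4375 = 0.0466
χ² = 0.0183 + 0.0060 + 0.0466 = 0.0709 ≈ 0.071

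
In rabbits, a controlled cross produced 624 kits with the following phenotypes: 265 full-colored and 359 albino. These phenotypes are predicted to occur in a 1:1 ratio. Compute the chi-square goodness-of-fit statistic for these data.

14.160

Expected counts for N = 624 under a 1:1 ratio (total parts = 2):
  full-colored: 624 × 1/2 = 312
  albino: 624 × 1/2 = 312
χ² = Σ (O − E)² / E
  full-colored: (265 − 312)² / 312 = 7.0801
  albino: (359 − 312)² / 312 = 7.0801
χ² = 7.0801 + 7.0801 = 14.1602 ≈ 14.160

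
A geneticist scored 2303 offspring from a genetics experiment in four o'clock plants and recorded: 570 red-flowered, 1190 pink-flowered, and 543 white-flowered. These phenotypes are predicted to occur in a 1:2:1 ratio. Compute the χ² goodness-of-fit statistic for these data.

3.208

Total ratio parts = 4. Expected numbers out of 2303:
  red-flowered: 2303 × 1/4 = 575.75
  pink-flowered: 2303 × 2/4 = 1151.5
  white-flowered: 2303 × 1/4 = 575.75
χ² = Σ (O − E)² / E
  red-flowered: (570 − 575.75)² / 575.75 = 0.0574
  pink-flowered: (1190 − 1151.5)² / 1151.5 = 1.2872
  white-flowered: (543 − 575.75)² / 575.75 = 1.8629
χ² = 0.0574 + 1.2872 + 1.8629 = 3.2075 ≈ 3.208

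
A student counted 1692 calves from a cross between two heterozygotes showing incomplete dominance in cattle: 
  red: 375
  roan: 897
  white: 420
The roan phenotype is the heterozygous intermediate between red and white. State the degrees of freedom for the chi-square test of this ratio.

With incomplete dominance, a heterozygote × heterozygote cross gives a 1:2:1 phenotypic ratio.
A goodness-of-fit test with 3 phenotype classes has df = 3 − 1 = 2.

2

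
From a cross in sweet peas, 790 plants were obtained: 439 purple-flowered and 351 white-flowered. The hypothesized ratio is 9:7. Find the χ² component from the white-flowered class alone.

0.084

Expected counts for N = 790 under a 9:7 ratio (total parts = 16):
  purple-flowered: 790 × 9/16 = 444.375
  white-flowered: 790 × 7/16 = 345.625
Contribution of white-flowered: (351 − 345.625)² / 345.625 = 0.0836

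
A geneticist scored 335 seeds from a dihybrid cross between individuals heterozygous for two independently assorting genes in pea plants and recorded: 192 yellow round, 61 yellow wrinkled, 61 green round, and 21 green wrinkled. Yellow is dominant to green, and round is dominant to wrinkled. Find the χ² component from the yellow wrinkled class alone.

0.052

A dihybrid F₂ with independent assortment and complete dominance at both loci gives a 9:3:3:1 phenotypic ratio.
Expected counts for N = 335 under a 9:3:3:1 ratio (total parts = 16):
  yellow round: 335 × 9/16 = 188.4375
  yellow wrinkled: 335 × 3/16 = 62.8125
  green round: 335 × 3/16 = 62.8125
  green wrinkled: 335 × 1/16 = 20.9375
Contribution of yellow wrinkled: (61 − 62.8125)² / 62.8125 = 0.0523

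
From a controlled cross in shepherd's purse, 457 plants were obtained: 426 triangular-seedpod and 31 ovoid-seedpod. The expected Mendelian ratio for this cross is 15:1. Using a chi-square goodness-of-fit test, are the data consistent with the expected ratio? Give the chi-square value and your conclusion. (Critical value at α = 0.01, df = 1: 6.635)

Total ratio parts = 16. Expected numbers out of 457:
  triangular-seedpod: 457 × 15/16 = 428.4375
  ovoid-seedpod: 457 × 1/16 = 28.5625
χ² = Σ (O − E)² / E
  triangular-seedpod: (426 − 428.4375)² / 428.4375 = 0.0139
  ovoid-seedpod: (31 − 28.5625)² / 28.5625 = 0.2080
χ² = 0.0139 + 0.2080 = 0.2219 ≈ 0.222
Degrees of freedom = 2 − 1 = 1; critical value at α = 0.01 is 6.635.
Since 0.222 < 6.635, we fail to reject the null hypothesis — the data are consistent with the 15:1 ratio.

0.222; consistent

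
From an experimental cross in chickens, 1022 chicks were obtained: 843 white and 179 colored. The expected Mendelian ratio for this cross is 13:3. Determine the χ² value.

1.024

Under the 13:3 hypothesis (Σ ratio = 16, N = 1022):
  white: 1022 × 13/16 = 830.375
  colored: 1022 × 3/16 = 191.625
χ² = Σ (O − E)² / E
  white: (843 − 830.375)² / 830.375 = 0.1920
  colored: (179 − 191.625)² / 191.625 = 0.8318
χ² = 0.1920 + 0.8318 = 1.0238 ≈ 1.024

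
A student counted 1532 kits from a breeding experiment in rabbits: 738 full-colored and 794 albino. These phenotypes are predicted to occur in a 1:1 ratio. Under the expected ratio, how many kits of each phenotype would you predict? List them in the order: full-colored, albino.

766, 766

The 1:1 ratio has 2 parts, so with N = 1532 the expected counts are:
  full-colored: 1532 × 1/2 = 766
  albino: 1532 × 1/2 = 766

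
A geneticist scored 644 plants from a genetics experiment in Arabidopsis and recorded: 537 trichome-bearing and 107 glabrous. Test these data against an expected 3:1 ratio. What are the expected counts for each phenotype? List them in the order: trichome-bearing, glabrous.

483, 161

Total ratio parts = 4. Expected numbers out of 644:
  trichome-bearing: 644 × 3/4 = 483
  glabrous: 644 × 1/4 = 161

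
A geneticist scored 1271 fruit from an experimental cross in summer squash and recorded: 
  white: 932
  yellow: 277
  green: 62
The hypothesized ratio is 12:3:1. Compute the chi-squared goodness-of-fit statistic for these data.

Expected counts for N = 1271 under a 12:3:1 ratio (total parts = 16):
  white: 1271 × 12/16 = 953.25
  yellow: 1271 × 3/16 = 238.3125
  green: 1271 × 1/16 = 79.4375
χ² = Σ (O − E)² / E
  white: (932 − 953.25)² / 953.25 = 0.4737
  yellow: (277 − 238.3125)² / 238.3125 = 6.2805
  green: (62 − 79.4375)² / 79.4375 = 3.8277
χ² = 0.4737 + 6.2805 + 3.8277 = 10.5819 ≈ 10.582

10.582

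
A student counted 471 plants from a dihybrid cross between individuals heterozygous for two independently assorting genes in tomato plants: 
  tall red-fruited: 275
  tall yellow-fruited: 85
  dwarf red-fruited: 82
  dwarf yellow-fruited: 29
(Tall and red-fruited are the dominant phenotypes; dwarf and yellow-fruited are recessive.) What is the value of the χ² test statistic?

A dihybrid F₂ with independent assortment and complete dominance at both loci gives a 9:3:3:1 phenotypic ratio.
The 9:3:3:1 ratio has 16 parts, so with N = 471 the expected counts are:
  tall red-fruited: 471 × 9/16 = 264.9375
  tall yellow-fruited: 471 × 3/16 = 88.3125
  dwarf red-fruited: 471 × 3/16 = 88.3125
  dwarf yellow-fruited: 471 × 1/16 = 29.4375
χ² = Σ (O − E)² / E
  tall red-fruited: (275 − 264.9375)² / 264.9375 = 0.3822
  tall yellow-fruited: (85 − 88.3125)² / 88.3125 = 0.1242
  dwarf red-fruited: (82 − 88.3125)² / 88.3125 = 0.4512
  dwarf yellow-fruited: (29 − 29.4375)² / 29.4375 = 0.0065
χ² = 0.3822 + 0.1242 + 0.4512 + 0.0065 = 0.9641 ≈ 0.964

0.964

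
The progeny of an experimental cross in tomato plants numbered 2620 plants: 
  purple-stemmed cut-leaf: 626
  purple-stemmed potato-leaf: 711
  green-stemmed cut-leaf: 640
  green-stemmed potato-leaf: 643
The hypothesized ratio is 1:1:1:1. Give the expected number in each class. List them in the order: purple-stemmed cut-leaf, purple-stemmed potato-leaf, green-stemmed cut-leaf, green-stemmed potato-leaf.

The 1:1:1:1 ratio has 4 parts, so with N = 2620 the expected counts are:
  purple-stemmed cut-leaf: 2620 × 1/4 = 655
  purple-stemmed potato-leaf: 2620 × 1/4 = 655
  green-stemmed cut-leaf: 2620 × 1/4 = 655
  green-stemmed potato-leaf: 2620 × 1/4 = 655

655, 655, 655, 655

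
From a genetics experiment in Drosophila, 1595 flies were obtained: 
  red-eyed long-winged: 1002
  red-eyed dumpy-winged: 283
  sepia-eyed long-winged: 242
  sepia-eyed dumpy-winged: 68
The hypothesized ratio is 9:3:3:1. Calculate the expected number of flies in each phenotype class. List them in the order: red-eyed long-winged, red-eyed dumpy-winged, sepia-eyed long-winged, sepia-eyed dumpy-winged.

Under the 9:3:3:1 hypothesis (Σ ratio = 16, N = 1595):
  red-eyed long-winged: 1595 × 9/16 = 897.1875
  red-eyed dumpy-winged: 1595 × 3/16 = 299.0625
  sepia-eyed long-winged: 1595 × 3/16 = 299.0625
  sepia-eyed dumpy-winged: 1595 × 1/16 = 99.6875

897.1875, 299.0625, 299.0625, 99.6875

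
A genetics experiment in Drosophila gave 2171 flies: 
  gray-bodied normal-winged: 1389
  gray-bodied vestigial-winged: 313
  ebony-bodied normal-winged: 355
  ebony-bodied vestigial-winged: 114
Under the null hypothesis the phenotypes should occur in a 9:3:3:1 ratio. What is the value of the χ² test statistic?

54.921

Total ratio parts = 16. Expected numbers out of 2171:
  gray-bodied normal-winged: 2171 × 9/16 = 1221.1875
  gray-bodied vestigial-winged: 2171 × 3/16 = 407.0625
  ebony-bodied normal-winged: 2171 × 3/16 = 407.0625
  ebony-bodied vestigial-winged: 2171 × 1/16 = 135.6875
χ² = Σ (O − E)² / E
  gray-bodied normal-winged: (1389 − 1221.1875)² / 1221.1875 = 23.0604
  gray-bodied vestigial-winged: (313 − 407.0625)² / 407.0625 = 21.7356
  ebony-bodied normal-winged: (355 − 407.0625)² / 407.0625 = 6.6587
  ebony-bodied vestigial-winged: (114 − 135.6875)² / 135.6875 = 3.4664
χ² = 23.0604 + 21.7356 + 6.6587 + 3.4664 = 54.9211 ≈ 54.921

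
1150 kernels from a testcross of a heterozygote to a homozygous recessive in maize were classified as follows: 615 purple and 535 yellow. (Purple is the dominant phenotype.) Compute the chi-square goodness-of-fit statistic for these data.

5.565

A testcross of a heterozygote (Aa × aa) gives a 1:1 phenotypic ratio.
Expected counts for N = 1150 under a 1:1 ratio (total parts = 2):
  purple: 1150 × 1/2 = 575
  yellow: 1150 × 1/2 = 575
χ² = Σ (O − E)² / E
  purple: (615 − 575)² / 575 = 2.7826
  yellow: (535 − 575)² / 575 = 2.7826
χ² = 2.7826 + 2.7826 = 5.5652 ≈ 5.565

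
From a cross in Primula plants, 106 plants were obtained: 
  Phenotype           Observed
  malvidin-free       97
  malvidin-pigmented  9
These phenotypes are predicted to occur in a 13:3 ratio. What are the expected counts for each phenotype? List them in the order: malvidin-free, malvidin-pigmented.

86.125, 19.875

Under the 13:3 hypothesis (Σ ratio = 16, N = 106):
  malvidin-free: 106 × 13/16 = 86.125
  malvidin-pigmented: 106 × 3/16 = 19.875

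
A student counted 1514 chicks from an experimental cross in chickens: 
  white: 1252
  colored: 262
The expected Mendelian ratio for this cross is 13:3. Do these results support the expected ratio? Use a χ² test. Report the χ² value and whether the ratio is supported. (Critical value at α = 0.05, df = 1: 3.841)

Expected counts for N = 1514 under a 13:3 ratio (total parts = 16):
  white: 1514 × 13/16 = 1230.125
  colored: 1514 × 3/16 = 283.875
χ² = Σ (O − E)² / E
  white: (1252 − 1230.125)² / 1230.125 = 0.3890
  colored: (262 − 283.875)² / 283.875 = 1.6857
χ² = 0.3890 + 1.6857 = 2.0747 ≈ 2.075
Degrees of freedom = 2 − 1 = 1; critical value at α = 0.05 is 3.841.
Since 2.075 < 3.841, we fail to reject the null hypothesis — the data are consistent with the 13:3 ratio.

2.075; consistent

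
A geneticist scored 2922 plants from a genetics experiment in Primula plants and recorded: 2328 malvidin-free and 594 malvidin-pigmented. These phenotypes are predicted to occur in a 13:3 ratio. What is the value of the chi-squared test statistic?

Expected counts for N = 2922 under a 13:3 ratio (total parts = 16):
  malvidin-free: 2922 × 13/16 = 2374.125
  malvidin-pigmented: 2922 × 3/16 = 547.875
χ² = Σ (O − E)² / E
  malvidin-free: (2328 − 2374.125)² / 2374.125 = 0.8961
  malvidin-pigmented: (594 − 547.875)² / 547.875 = 3.8832
χ² = 0.8961 + 3.8832 = 4.7793 ≈ 4.779

4.779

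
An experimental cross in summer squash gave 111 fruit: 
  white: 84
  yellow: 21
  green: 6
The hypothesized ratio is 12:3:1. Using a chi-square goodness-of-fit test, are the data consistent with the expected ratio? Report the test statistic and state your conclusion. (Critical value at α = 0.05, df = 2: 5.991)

0.135; consistent

The 12:3:1 ratio has 16 parts, so with N = 111 the expected counts are:
  white: 111 × 12/16 = 83.25
  yellow: 111 × 3/16 = 20.8125
  green: 111 × 1/16 = 6.9375
χ² = Σ (O − E)² / E
  white: (84 − 83.25)² / 83.25 = 0.0068
  yellow: (21 − 20.8125)² / 20.8125 = 0.0017
  green: (6 − 6.9375)² / 6.9375 = 0.1267
χ² = 0.0068 + 0.0017 + 0.1267 = 0.1352 ≈ 0.135
Degrees of freedom = 3 − 1 = 2; critical value at α = 0.05 is 5.991.
Since 0.135 < 5.991, we fail to reject the null hypothesis — the data are consistent with the 12:3:1 ratio.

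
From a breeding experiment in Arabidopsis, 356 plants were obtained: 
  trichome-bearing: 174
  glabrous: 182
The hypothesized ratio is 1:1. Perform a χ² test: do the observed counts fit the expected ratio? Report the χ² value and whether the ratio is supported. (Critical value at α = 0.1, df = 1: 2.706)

0.180; consistent

Total ratio parts = 2. Expected numbers out of 356:
  trichome-bearing: 356 × 1/2 = 178
  glabrous: 356 × 1/2 = 178
χ² = Σ (O − E)² / E
  trichome-bearing: (174 − 178)² / 178 = 0.0899
  glabrous: (182 − 178)² / 178 = 0.0899
χ² = 0.0899 + 0.0899 = 0.1798 ≈ 0.180
Degrees of freedom = 2 − 1 = 1; critical value at α = 0.1 is 2.706.
Since 0.180 < 2.706, we fail to reject the null hypothesis — the data are consistent with the 1:1 ratio.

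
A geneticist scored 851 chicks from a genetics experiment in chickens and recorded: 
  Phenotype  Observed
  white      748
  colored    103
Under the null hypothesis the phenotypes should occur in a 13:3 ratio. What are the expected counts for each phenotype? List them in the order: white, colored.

Expected counts for N = 851 under a 13:3 ratio (total parts = 16):
  white: 851 × 13/16 = 691.4375
  colored: 851 × 3/16 = 159.5625

691.4375, 159.5625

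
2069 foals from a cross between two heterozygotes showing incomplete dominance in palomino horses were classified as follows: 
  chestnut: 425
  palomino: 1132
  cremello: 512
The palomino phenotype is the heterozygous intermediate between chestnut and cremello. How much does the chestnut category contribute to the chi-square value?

16.453

With incomplete dominance, a heterozygote × heterozygote cross gives a 1:2:1 phenotypic ratio.
Total ratio parts = 4. Expected numbers out of 2069:
  chestnut: 2069 × 1/4 = 517.25
  palomino: 2069 × 2/4 = 1034.5
  cremello: 2069 × 1/4 = 517.25
Contribution of chestnut: (425 − 517.25)² / 517.25 = 16.4525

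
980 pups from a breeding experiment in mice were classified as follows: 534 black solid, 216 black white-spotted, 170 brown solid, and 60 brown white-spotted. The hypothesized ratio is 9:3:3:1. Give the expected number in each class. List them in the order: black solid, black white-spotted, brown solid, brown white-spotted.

551.25, 183.75, 183.75, 61.25

Under the 9:3:3:1 hypothesis (Σ ratio = 16, N = 980):
  black solid: 980 × 9/16 = 551.25
  black white-spotted: 980 × 3/16 = 183.75
  brown solid: 980 × 3/16 = 183.75
  brown white-spotted: 980 × 1/16 = 61.25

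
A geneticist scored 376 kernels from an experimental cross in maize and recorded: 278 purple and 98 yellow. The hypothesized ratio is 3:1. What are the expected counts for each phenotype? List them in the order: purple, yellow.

282, 94

Expected counts for N = 376 under a 3:1 ratio (total parts = 4):
  purple: 376 × 3/4 = 282
  yellow: 376 × 1/4 = 94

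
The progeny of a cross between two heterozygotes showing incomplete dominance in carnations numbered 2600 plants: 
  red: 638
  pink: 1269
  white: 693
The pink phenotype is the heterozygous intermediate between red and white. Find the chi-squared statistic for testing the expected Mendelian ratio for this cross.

3.805

With incomplete dominance, a heterozygote × heterozygote cross gives a 1:2:1 phenotypic ratio.
Total ratio parts = 4. Expected numbers out of 2600:
  red: 2600 × 1/4 = 650
  pink: 2600 × 2/4 = 1300
  white: 2600 × 1/4 = 650
χ² = Σ (O − E)² / E
  red: (638 − 650)² / 650 = 0.2215
  pink: (1269 − 1300)² / 1300 = 0.7392
  white: (693 − 650)² / 650 = 2.8446
χ² = 0.2215 + 0.7392 + 2.8446 = 3.8053 ≈ 3.805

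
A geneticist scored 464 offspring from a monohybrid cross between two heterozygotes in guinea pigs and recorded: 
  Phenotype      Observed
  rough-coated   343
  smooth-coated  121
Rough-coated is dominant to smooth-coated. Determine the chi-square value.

0.287

For a monohybrid cross between heterozygotes with complete dominance, the expected phenotypic ratio is 3:1.
The 3:1 ratio has 4 parts, so with N = 464 the expected counts are:
  rough-coated: 464 × 3/4 = 348
  smooth-coated: 464 × 1/4 = 116
χ² = Σ (O − E)² / E
  rough-coated: (343 − 348)² / 348 = 0.0718
  smooth-coated: (121 − 116)² / 116 = 0.2155
χ² = 0.0718 + 0.2155 = 0.2873 ≈ 0.287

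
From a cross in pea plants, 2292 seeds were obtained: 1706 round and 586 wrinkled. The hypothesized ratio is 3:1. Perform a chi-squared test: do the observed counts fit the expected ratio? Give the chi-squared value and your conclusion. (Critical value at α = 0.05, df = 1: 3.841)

Expected counts for N = 2292 under a 3:1 ratio (total parts = 4):
  round: 2292 × 3/4 = 1719
  wrinkled: 2292 × 1/4 = 573
χ² = Σ (O − E)² / E
  round: (1706 − 1719)² / 1719 = 0.0983
  wrinkled: (586 − 573)² / 573 = 0.2949
χ² = 0.0983 + 0.2949 = 0.3932 ≈ 0.393
Degrees of freedom = 2 − 1 = 1; critical value at α = 0.05 is 3.841.
Since 0.393 < 3.841, we fail to reject the null hypothesis — the data are consistent with the 3:1 ratio.

0.393; consistent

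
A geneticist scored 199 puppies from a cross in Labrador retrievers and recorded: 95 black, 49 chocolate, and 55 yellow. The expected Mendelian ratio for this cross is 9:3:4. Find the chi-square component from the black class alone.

Under the 9:3:4 hypothesis (Σ ratio = 16, N = 199):
  black: 199 × 9/16 = 111.9375
  chocolate: 199 × 3/16 = 37.3125
  yellow: 199 × 4/16 = 49.75
Contribution of black: (95 − 111.9375)² / 111.9375 = 2.5628

2.563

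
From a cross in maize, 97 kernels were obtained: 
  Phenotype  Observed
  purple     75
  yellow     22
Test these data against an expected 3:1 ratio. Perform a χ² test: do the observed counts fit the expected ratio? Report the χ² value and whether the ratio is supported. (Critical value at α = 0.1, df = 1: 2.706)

Expected counts for N = 97 under a 3:1 ratio (total parts = 4):
  purple: 97 × 3/4 = 72.75
  yellow: 97 × 1/4 = 24.25
χ² = Σ (O − E)² / E
  purple: (75 − 72.75)² / 72.75 = 0.0696
  yellow: (22 − 24.25)² / 24.25 = 0.2088
χ² = 0.0696 + 0.2088 = 0.2784 ≈ 0.278
Degrees of freedom = 2 − 1 = 1; critical value at α = 0.1 is 2.706.
Since 0.278 < 2.706, we fail to reject the null hypothesis — the data are consistent with the 3:1 ratio.

0.278; consistent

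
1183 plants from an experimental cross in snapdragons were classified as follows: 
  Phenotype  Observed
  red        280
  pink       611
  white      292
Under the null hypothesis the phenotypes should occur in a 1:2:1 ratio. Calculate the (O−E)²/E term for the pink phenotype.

0.643

The 1:2:1 ratio has 4 parts, so with N = 1183 the expected counts are:
  red: 1183 × 1/4 = 295.75
  pink: 1183 × 2/4 = 591.5
  white: 1183 × 1/4 = 295.75
Contribution of pink: (611 − 591.5)² / 591.5 = 0.6429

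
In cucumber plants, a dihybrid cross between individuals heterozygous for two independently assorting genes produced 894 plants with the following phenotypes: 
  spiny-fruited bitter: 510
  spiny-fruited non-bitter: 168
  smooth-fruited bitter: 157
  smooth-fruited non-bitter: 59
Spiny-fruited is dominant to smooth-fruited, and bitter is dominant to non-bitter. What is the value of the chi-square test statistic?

A dihybrid F₂ with independent assortment and complete dominance at both loci gives a 9:3:3:1 phenotypic ratio.
The 9:3:3:1 ratio has 16 parts, so with N = 894 the expected counts are:
  spiny-fruited bitter: 894 × 9/16 = 502.875
  spiny-fruited non-bitter: 894 × 3/16 = 167.625
  smooth-fruited bitter: 894 × 3/16 = 167.625
  smooth-fruited non-bitter: 894 × 1/16 = 55.875
χ² = Σ (O − E)² / E
  spiny-fruited bitter: (510 − 502.875)² / 502.875 = 0.1010
  spiny-fruited non-bitter: (168 − 167.625)² / 167.625 = 0.0008
  smooth-fruited bitter: (157 − 167.625)² / 167.625 = 0.6735
  smooth-fruited non-bitter: (59 − 55.875)² / 55.875 = 0.1748
χ² = 0.1010 + 0.0008 + 0.6735 + 0.1748 = 0.9501 ≈ 0.950

0.950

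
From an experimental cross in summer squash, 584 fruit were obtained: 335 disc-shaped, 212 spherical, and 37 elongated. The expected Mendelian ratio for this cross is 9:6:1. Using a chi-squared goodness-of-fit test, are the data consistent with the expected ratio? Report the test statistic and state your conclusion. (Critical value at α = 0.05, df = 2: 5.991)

Total ratio parts = 16. Expected numbers out of 584:
  disc-shaped: 584 × 9/16 = 328.5
  spherical: 584 × 6/16 = 219
  elongated: 584 × 1/16 = 36.5
χ² = Σ (O − E)² / E
  disc-shaped: (335 − 328.5)² / 328.5 = 0.1286
  spherical: (212 − 219)² / 219 = 0.2237
  elongated: (37 − 36.5)² / 36.5 = 0.0068
χ² = 0.1286 + 0.2237 + 0.0068 = 0.3591 ≈ 0.359
Degrees of freedom = 3 − 1 = 2; critical value at α = 0.05 is 5.991.
Since 0.359 < 5.991, we fail to reject the null hypothesis — the data are consistent with the 9:6:1 ratio.

0.359; consistent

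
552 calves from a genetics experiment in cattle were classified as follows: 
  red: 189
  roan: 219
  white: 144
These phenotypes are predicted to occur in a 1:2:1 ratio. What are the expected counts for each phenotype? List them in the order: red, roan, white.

Total ratio parts = 4. Expected numbers out of 552:
  red: 552 × 1/4 = 138
  roan: 552 × 2/4 = 276
  white: 552 × 1/4 = 138

138, 276, 138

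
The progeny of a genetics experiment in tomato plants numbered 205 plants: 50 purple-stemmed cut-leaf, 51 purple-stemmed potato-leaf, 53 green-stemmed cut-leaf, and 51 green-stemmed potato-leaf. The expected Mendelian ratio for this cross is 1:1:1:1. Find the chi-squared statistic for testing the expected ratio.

0.093

The 1:1:1:1 ratio has 4 parts, so with N = 205 the expected counts are:
  purple-stemmed cut-leaf: 205 × 1/4 = 51.25
  purple-stemmed potato-leaf: 205 × 1/4 = 51.25
  green-stemmed cut-leaf: 205 × 1/4 = 51.25
  green-stemmed potato-leaf: 205 × 1/4 = 51.25
χ² = Σ (O − E)² / E
  purple-stemmed cut-leaf: (50 − 51.25)² / 51.25 = 0.0305
  purple-stemmed potato-leaf: (51 − 51.25)² / 51.25 = 0.0012
  green-stemmed cut-leaf: (53 − 51.25)² / 51.25 = 0.0598
  green-stemmed potato-leaf: (51 − 51.25)² / 51.25 = 0.0012
χ² = 0.0305 + 0.0012 + 0.0598 + 0.0012 = 0.0927 ≈ 0.093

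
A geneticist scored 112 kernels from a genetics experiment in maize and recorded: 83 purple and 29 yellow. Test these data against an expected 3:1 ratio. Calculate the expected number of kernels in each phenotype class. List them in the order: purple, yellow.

The 3:1 ratio has 4 parts, so with N = 112 the expected counts are:
  purple: 112 × 3/4 = 84
  yellow: 112 × 1/4 = 28

84, 28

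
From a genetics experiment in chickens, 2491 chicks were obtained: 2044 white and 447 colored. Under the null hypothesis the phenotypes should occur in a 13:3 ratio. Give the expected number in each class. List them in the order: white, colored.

Under the 13:3 hypothesis (Σ ratio = 16, N = 2491):
  white: 2491 × 13/16 = 2023.9375
  colored: 2491 × 3/16 = 467.0625

2023.9375, 467.0625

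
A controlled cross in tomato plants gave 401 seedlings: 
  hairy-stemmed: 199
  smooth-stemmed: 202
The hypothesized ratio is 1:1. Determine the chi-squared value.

Total ratio parts = 2. Expected numbers out of 401:
  hairy-stemmed: 401 × 1/2 = 200.5
  smooth-stemmed: 401 × 1/2 = 200.5
χ² = Σ (O − E)² / E
  hairy-stemmed: (199 − 200.5)² / 200.5 = 0.0112
  smooth-stemmed: (202 − 200.5)² / 200.5 = 0.0112
χ² = 0.0112 + 0.0112 = 0.0224 ≈ 0.022

0.022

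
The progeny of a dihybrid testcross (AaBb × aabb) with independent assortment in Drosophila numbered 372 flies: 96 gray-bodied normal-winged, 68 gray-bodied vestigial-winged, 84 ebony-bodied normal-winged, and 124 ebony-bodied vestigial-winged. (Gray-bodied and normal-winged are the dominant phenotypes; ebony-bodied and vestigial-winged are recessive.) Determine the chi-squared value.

A dihybrid testcross with independent assortment gives a 1:1:1:1 ratio.
The 1:1:1:1 ratio has 4 parts, so with N = 372 the expected counts are:
  gray-bodied normal-winged: 372 × 1/4 = 93
  gray-bodied vestigial-winged: 372 × 1/4 = 93
  ebony-bodied normal-winged: 372 × 1/4 = 93
  ebony-bodied vestigial-winged: 372 × 1/4 = 93
χ² = Σ (O − E)² / E
  gray-bodied normal-winged: (96 − 93)² / 93 = 0.0968
  gray-bodied vestigial-winged: (68 − 93)² / 93 = 6.7204
  ebony-bodied normal-winged: (84 − 93)² / 93 = 0.8710
  ebony-bodied vestigial-winged: (124 − 93)² / 93 = 10.3333
χ² = 0.0968 + 6.7204 + 0.8710 + 10.3333 = 18.0215 ≈ 18.022

18.022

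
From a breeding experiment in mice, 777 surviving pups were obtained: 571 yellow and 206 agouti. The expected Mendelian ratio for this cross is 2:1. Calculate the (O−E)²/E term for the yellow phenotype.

5.423

Expected counts for N = 777 under a 2:1 ratio (total parts = 3):
  yellow: 777 × 2/3 = 518
  agouti: 777 × 1/3 = 259
Contribution of yellow: (571 − 518)² / 518 = 5.4228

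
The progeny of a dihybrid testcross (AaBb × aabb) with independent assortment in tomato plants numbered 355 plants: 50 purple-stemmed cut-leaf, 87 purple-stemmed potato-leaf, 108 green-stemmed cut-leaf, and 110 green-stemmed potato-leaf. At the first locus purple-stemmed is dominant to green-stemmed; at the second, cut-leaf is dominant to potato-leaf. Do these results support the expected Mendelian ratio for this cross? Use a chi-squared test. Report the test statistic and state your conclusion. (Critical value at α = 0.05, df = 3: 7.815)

26.217; not consistent

A dihybrid testcross with independent assortment gives a 1:1:1:1 ratio.
Expected counts for N = 355 under a 1:1:1:1 ratio (total parts = 4):
  purple-stemmed cut-leaf: 355 × 1/4 = 88.75
  purple-stemmed potato-leaf: 355 × 1/4 = 88.75
  green-stemmed cut-leaf: 355 × 1/4 = 88.75
  green-stemmed potato-leaf: 355 × 1/4 = 88.75
χ² = Σ (O − E)² / E
  purple-stemmed cut-leaf: (50 − 88.75)² / 88.75 = 16.9190
  purple-stemmed potato-leaf: (87 − 88.75)² / 88.75 = 0.0345
  green-stemmed cut-leaf: (108 − 88.75)² / 88.75 = 4.1754
  green-stemmed potato-leaf: (110 − 88.75)² / 88.75 = 5.0880
χ² = 16.9190 + 0.0345 + 4.1754 + 5.0880 = 26.2169 ≈ 26.217
Degrees of freedom = 4 − 1 = 3; critical value at α = 0.05 is 7.815.
Since 26.217 > 7.815, we reject the null hypothesis — the data do not fit the 1:1:1:1 ratio.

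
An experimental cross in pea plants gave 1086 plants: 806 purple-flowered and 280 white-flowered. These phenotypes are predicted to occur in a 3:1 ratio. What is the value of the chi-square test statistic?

Under the 3:1 hypothesis (Σ ratio = 4, N = 1086):
  purple-flowered: 1086 × 3/4 = 814.5
  white-flowered: 1086 × 1/4 = 271.5
χ² = Σ (O − E)² / E
  purple-flowered: (806 − 814.5)² / 814.5 = 0.0887
  white-flowered: (280 − 271.5)² / 271.5 = 0.2661
χ² = 0.0887 + 0.2661 = 0.3548 ≈ 0.355

0.355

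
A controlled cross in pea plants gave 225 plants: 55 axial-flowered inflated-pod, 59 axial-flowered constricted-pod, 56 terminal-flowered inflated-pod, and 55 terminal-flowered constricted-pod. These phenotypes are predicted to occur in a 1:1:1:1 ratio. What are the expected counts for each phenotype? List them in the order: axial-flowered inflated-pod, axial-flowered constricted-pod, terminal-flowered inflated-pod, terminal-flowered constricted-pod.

Expected counts for N = 225 under a 1:1:1:1 ratio (total parts = 4):
  axial-flowered inflated-pod: 225 × 1/4 = 56.25
  axial-flowered constricted-pod: 225 × 1/4 = 56.25
  terminal-flowered inflated-pod: 225 × 1/4 = 56.25
  terminal-flowered constricted-pod: 225 × 1/4 = 56.25

56.25, 56.25, 56.25, 56.25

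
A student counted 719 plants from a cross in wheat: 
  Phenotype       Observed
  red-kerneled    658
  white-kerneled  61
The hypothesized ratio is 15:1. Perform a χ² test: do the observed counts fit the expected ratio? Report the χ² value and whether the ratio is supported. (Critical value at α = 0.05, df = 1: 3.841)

Total ratio parts = 16. Expected numbers out of 719:
  red-kerneled: 719 × 15/16 = 674.0625
  white-kerneled: 719 × 1/16 = 44.9375
χ² = Σ (O − E)² / E
  red-kerneled: (658 − 674.0625)² / 674.0625 = 0.3828
  white-kerneled: (61 − 44.9375)² / 44.9375 = 5.7414
χ² = 0.3828 + 5.7414 = 6.1242 ≈ 6.124
Degrees of freedom = 2 − 1 = 1; critical value at α = 0.05 is 3.841.
Since 6.124 > 3.841, we reject the null hypothesis — the data do not fit the 15:1 ratio.

6.124; not consistent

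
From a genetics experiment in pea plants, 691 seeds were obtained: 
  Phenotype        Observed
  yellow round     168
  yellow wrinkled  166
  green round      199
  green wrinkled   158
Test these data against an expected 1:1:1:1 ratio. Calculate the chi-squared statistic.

The 1:1:1:1 ratio has 4 parts, so with N = 691 the expected counts are:
  yellow round: 691 × 1/4 = 172.75
  yellow wrinkled: 691 × 1/4 = 172.75
  green round: 691 × 1/4 = 172.75
  green wrinkled: 691 × 1/4 = 172.75
χ² = Σ (O − E)² / E
  yellow round: (168 − 172.75)² / 172.75 = 0.1306
  yellow wrinkled: (166 − 172.75)² / 172.75 = 0.2637
  green round: (199 − 172.75)² / 172.75 = 3.9888
  green wrinkled: (158 − 172.75)² / 172.75 = 1.2594
χ² = 0.1306 + 0.2637 + 3.9888 + 1.2594 = 5.6425 ≈ 5.643

5.643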